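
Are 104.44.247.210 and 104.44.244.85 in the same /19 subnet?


Mask: 255.255.224.0
104.44.247.210 AND mask = 104.44.224.0
104.44.244.85 AND mask = 104.44.224.0
Yes, same subnet (104.44.224.0)


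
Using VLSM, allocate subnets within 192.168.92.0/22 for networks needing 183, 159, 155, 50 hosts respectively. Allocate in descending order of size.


183 hosts -> /24 (254 usable): 192.168.92.0/24
159 hosts -> /24 (254 usable): 192.168.93.0/24
155 hosts -> /24 (254 usable): 192.168.94.0/24
50 hosts -> /26 (62 usable): 192.168.95.0/26
Allocation: 192.168.92.0/24 (183 hosts, 254 usable); 192.168.93.0/24 (159 hosts, 254 usable); 192.168.94.0/24 (155 hosts, 254 usable); 192.168.95.0/26 (50 hosts, 62 usable)


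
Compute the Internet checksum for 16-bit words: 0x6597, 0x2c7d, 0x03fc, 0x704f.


Sum all words (with carry folding):
+ 0x6597 = 0x6597
+ 0x2c7d = 0x9214
+ 0x03fc = 0x9610
+ 0x704f = 0x0660
One's complement: ~0x0660
Checksum = 0xf99f


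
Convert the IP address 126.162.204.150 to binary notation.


126 = 01111110
162 = 10100010
204 = 11001100
150 = 10010110
Binary: 01111110.10100010.11001100.10010110


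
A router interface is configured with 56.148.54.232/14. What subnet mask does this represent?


/14 means 14 network bits, 18 host bits
Binary: 11111111111111000000000000000000
Mask: 255.252.0.0


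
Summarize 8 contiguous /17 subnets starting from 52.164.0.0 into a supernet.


Original prefix: /17
Number of subnets: 8 = 2^3
New prefix = 17 - 3 = 14
Supernet: 52.164.0.0/14


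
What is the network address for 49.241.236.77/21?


IP:   00110001.11110001.11101100.01001101
Mask: 11111111.11111111.11111000.00000000
AND operation:
Net:  00110001.11110001.11101000.00000000
Network: 49.241.232.0/21


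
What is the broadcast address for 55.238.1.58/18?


Network: 55.238.0.0/18
Host bits = 14
Set all host bits to 1:
Broadcast: 55.238.63.255


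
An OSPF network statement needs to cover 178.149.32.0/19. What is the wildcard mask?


Subnet mask: 255.255.224.0
Wildcard = 255.255.255.255 - subnet mask
255 - 255 = 0
255 - 255 = 0
255 - 224 = 31
255 - 0 = 255
Wildcard: 0.0.31.255


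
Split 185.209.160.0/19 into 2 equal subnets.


New prefix = 19 + 1 = 20
Each subnet has 4096 addresses
  185.209.160.0/20
  185.209.176.0/20
Subnets: 185.209.160.0/20, 185.209.176.0/20


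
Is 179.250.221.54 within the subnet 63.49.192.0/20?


Subnet network: 63.49.192.0
Test IP AND mask: 179.250.208.0
No, 179.250.221.54 is not in 63.49.192.0/20


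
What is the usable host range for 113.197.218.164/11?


Network: 113.192.0.0
Broadcast: 113.223.255.255
First usable = network + 1
Last usable = broadcast - 1
Range: 113.192.0.1 to 113.223.255.254


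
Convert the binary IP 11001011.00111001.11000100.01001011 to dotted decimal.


11001011 = 203
00111001 = 57
11000100 = 196
01001011 = 75
IP: 203.57.196.75


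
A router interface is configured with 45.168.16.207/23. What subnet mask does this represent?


/23 means 23 network bits, 9 host bits
Binary: 11111111111111111111111000000000
Mask: 255.255.254.0


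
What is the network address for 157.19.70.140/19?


IP:   10011101.00010011.01000110.10001100
Mask: 11111111.11111111.11100000.00000000
AND operation:
Net:  10011101.00010011.01000000.00000000
Network: 157.19.64.0/19


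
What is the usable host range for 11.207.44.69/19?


Network: 11.207.32.0
Broadcast: 11.207.63.255
First usable = network + 1
Last usable = broadcast - 1
Range: 11.207.32.1 to 11.207.63.254


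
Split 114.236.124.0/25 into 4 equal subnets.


New prefix = 25 + 2 = 27
Each subnet has 32 addresses
  114.236.124.0/27
  114.236.124.32/27
  114.236.124.64/27
  114.236.124.96/27
Subnets: 114.236.124.0/27, 114.236.124.32/27, 114.236.124.64/27, 114.236.124.96/27


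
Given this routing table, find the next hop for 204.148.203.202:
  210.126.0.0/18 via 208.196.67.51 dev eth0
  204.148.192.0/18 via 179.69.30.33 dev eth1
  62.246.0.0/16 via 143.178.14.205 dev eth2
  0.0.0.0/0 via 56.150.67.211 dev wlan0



Longest prefix match for 204.148.203.202:
  /18 210.126.0.0: no
  /18 204.148.192.0: MATCH
  /16 62.246.0.0: no
  /0 0.0.0.0: MATCH
Selected: next-hop 179.69.30.33 via eth1 (matched /18)


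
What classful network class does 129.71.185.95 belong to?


First octet: 129
Binary: 10000001
10xxxxxx -> Class B (128-191)
Class B, default mask 255.255.0.0 (/16)


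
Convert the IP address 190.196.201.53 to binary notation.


190 = 10111110
196 = 11000100
201 = 11001001
53 = 00110101
Binary: 10111110.11000100.11001001.00110101


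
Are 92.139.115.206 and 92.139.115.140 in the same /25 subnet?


Mask: 255.255.255.128
92.139.115.206 AND mask = 92.139.115.128
92.139.115.140 AND mask = 92.139.115.128
Yes, same subnet (92.139.115.128)


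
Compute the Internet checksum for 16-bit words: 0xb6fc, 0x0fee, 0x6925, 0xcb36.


Sum all words (with carry folding):
+ 0xb6fc = 0xb6fc
+ 0x0fee = 0xc6ea
+ 0x6925 = 0x3010
+ 0xcb36 = 0xfb46
One's complement: ~0xfb46
Checksum = 0x04b9


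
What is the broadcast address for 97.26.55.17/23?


Network: 97.26.54.0/23
Host bits = 9
Set all host bits to 1:
Broadcast: 97.26.55.255


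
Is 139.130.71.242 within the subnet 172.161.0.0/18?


Subnet network: 172.161.0.0
Test IP AND mask: 139.130.64.0
No, 139.130.71.242 is not in 172.161.0.0/18


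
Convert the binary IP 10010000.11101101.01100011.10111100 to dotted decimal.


10010000 = 144
11101101 = 237
01100011 = 99
10111100 = 188
IP: 144.237.99.188


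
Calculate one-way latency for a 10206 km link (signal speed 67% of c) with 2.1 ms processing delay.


Speed = 0.67 * 3e5 km/s = 201000 km/s
Propagation delay = 10206 / 201000 = 0.0508 s = 50.7761 ms
Processing delay = 2.1 ms
Total one-way latency = 52.8761 ms


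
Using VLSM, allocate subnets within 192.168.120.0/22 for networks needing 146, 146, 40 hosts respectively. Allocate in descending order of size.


146 hosts -> /24 (254 usable): 192.168.120.0/24
146 hosts -> /24 (254 usable): 192.168.121.0/24
40 hosts -> /26 (62 usable): 192.168.122.0/26
Allocation: 192.168.120.0/24 (146 hosts, 254 usable); 192.168.121.0/24 (146 hosts, 254 usable); 192.168.122.0/26 (40 hosts, 62 usable)


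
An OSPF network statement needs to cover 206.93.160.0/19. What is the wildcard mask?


Subnet mask: 255.255.224.0
Wildcard = 255.255.255.255 - subnet mask
255 - 255 = 0
255 - 255 = 0
255 - 224 = 31
255 - 0 = 255
Wildcard: 0.0.31.255


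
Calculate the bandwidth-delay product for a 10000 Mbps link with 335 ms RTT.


BDP = bandwidth * RTT
= 10000 Mbps * 335 ms
= 10000 * 1e6 * 335 / 1000 bits
= 3350000000 bits
= 418750000 bytes
= 408935.5469 KB
BDP = 3350000000 bits (418750000 bytes)


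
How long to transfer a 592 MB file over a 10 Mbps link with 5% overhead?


Effective throughput = 10 * (1 - 5/100) = 9.5 Mbps
File size in Mb = 592 * 8 = 4736 Mb
Time = 4736 / 9.5
Time = 498.5263 seconds


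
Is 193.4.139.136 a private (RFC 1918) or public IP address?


RFC 1918 private ranges:
  10.0.0.0/8 (10.0.0.0 - 10.255.255.255)
  172.16.0.0/12 (172.16.0.0 - 172.31.255.255)
  192.168.0.0/16 (192.168.0.0 - 192.168.255.255)
Public (not in any RFC 1918 range)


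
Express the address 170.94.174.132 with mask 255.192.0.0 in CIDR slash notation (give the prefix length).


Binary: 11111111.11000000.00000000.00000000
Count leading 1s
Prefix: /10


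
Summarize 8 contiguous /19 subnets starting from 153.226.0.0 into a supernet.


Original prefix: /19
Number of subnets: 8 = 2^3
New prefix = 19 - 3 = 16
Supernet: 153.226.0.0/16


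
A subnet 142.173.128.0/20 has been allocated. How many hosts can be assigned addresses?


Host bits = 32 - 20 = 12
Total addresses = 2^12 = 4096
Usable = total - 2 (network and broadcast)
Usable hosts: 4094


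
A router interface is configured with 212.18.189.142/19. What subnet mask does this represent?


/19 means 19 network bits, 13 host bits
Binary: 11111111111111111110000000000000
Mask: 255.255.224.0


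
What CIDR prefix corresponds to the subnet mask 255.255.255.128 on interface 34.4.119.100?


Binary: 11111111.11111111.11111111.10000000
Count leading 1s
Prefix: /25


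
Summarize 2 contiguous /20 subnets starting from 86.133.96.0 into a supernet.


Original prefix: /20
Number of subnets: 2 = 2^1
New prefix = 20 - 1 = 19
Supernet: 86.133.96.0/19


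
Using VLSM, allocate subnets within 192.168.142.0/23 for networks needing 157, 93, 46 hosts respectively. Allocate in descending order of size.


157 hosts -> /24 (254 usable): 192.168.142.0/24
93 hosts -> /25 (126 usable): 192.168.143.0/25
46 hosts -> /26 (62 usable): 192.168.143.128/26
Allocation: 192.168.142.0/24 (157 hosts, 254 usable); 192.168.143.0/25 (93 hosts, 126 usable); 192.168.143.128/26 (46 hosts, 62 usable)


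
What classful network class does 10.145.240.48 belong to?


First octet: 10
Binary: 00001010
0xxxxxxx -> Class A (1-126)
Class A, default mask 255.0.0.0 (/8)


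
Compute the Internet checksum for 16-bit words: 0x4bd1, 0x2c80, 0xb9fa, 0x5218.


Sum all words (with carry folding):
+ 0x4bd1 = 0x4bd1
+ 0x2c80 = 0x7851
+ 0xb9fa = 0x324c
+ 0x5218 = 0x8464
One's complement: ~0x8464
Checksum = 0x7b9b


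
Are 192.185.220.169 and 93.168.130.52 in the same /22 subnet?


Mask: 255.255.252.0
192.185.220.169 AND mask = 192.185.220.0
93.168.130.52 AND mask = 93.168.128.0
No, different subnets (192.185.220.0 vs 93.168.128.0)


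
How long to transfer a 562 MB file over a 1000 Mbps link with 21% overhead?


Effective throughput = 1000 * (1 - 21/100) = 790 Mbps
File size in Mb = 562 * 8 = 4496 Mb
Time = 4496 / 790
Time = 5.6911 seconds


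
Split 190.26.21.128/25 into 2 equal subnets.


New prefix = 25 + 1 = 26
Each subnet has 64 addresses
  190.26.21.128/26
  190.26.21.192/26
Subnets: 190.26.21.128/26, 190.26.21.192/26


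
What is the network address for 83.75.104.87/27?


IP:   01010011.01001011.01101000.01010111
Mask: 11111111.11111111.11111111.11100000
AND operation:
Net:  01010011.01001011.01101000.01000000
Network: 83.75.104.64/27


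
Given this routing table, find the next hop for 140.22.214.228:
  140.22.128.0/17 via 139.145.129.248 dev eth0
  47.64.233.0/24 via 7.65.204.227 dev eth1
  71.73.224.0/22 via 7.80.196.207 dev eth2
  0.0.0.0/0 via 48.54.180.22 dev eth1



Longest prefix match for 140.22.214.228:
  /17 140.22.128.0: MATCH
  /24 47.64.233.0: no
  /22 71.73.224.0: no
  /0 0.0.0.0: MATCH
Selected: next-hop 139.145.129.248 via eth0 (matched /17)


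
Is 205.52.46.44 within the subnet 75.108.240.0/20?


Subnet network: 75.108.240.0
Test IP AND mask: 205.52.32.0
No, 205.52.46.44 is not in 75.108.240.0/20


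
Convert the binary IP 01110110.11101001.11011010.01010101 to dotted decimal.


01110110 = 118
11101001 = 233
11011010 = 218
01010101 = 85
IP: 118.233.218.85


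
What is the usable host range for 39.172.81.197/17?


Network: 39.172.0.0
Broadcast: 39.172.127.255
First usable = network + 1
Last usable = broadcast - 1
Range: 39.172.0.1 to 39.172.127.254


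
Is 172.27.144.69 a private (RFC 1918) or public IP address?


RFC 1918 private ranges:
  10.0.0.0/8 (10.0.0.0 - 10.255.255.255)
  172.16.0.0/12 (172.16.0.0 - 172.31.255.255)
  192.168.0.0/16 (192.168.0.0 - 192.168.255.255)
Private (in 172.16.0.0/12)


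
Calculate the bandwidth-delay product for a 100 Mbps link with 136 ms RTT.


BDP = bandwidth * RTT
= 100 Mbps * 136 ms
= 100 * 1e6 * 136 / 1000 bits
= 13600000 bits
= 1700000 bytes
= 1660.1562 KB
BDP = 13600000 bits (1700000 bytes)


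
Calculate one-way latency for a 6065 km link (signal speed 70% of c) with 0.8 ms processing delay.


Speed = 0.7 * 3e5 km/s = 210000 km/s
Propagation delay = 6065 / 210000 = 0.0289 s = 28.881 ms
Processing delay = 0.8 ms
Total one-way latency = 29.681 ms


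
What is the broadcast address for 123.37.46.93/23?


Network: 123.37.46.0/23
Host bits = 9
Set all host bits to 1:
Broadcast: 123.37.47.255


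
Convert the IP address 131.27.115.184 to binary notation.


131 = 10000011
27 = 00011011
115 = 01110011
184 = 10111000
Binary: 10000011.00011011.01110011.10111000


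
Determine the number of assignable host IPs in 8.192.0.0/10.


Host bits = 32 - 10 = 22
Total addresses = 2^22 = 4194304
Usable = total - 2 (network and broadcast)
Usable hosts: 4194302


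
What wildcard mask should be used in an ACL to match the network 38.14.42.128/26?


Subnet mask: 255.255.255.192
Wildcard = 255.255.255.255 - subnet mask
255 - 255 = 0
255 - 255 = 0
255 - 255 = 0
255 - 192 = 63
Wildcard: 0.0.0.63


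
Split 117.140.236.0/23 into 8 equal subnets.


New prefix = 23 + 3 = 26
Each subnet has 64 addresses
  117.140.236.0/26
  117.140.236.64/26
  117.140.236.128/26
  117.140.236.192/26
  117.140.237.0/26
  117.140.237.64/26
  117.140.237.128/26
  117.140.237.192/26
Subnets: 117.140.236.0/26, 117.140.236.64/26, 117.140.236.128/26, 117.140.236.192/26, 117.140.237.0/26, 117.140.237.64/26, 117.140.237.128/26, 117.140.237.192/26


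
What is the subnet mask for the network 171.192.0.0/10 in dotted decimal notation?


/10 means 10 network bits, 22 host bits
Binary: 11111111110000000000000000000000
Mask: 255.192.0.0


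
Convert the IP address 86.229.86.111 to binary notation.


86 = 01010110
229 = 11100101
86 = 01010110
111 = 01101111
Binary: 01010110.11100101.01010110.01101111


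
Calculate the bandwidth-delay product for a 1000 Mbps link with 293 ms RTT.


BDP = bandwidth * RTT
= 1000 Mbps * 293 ms
= 1000 * 1e6 * 293 / 1000 bits
= 293000000 bits
= 36625000 bytes
= 35766.6016 KB
BDP = 293000000 bits (36625000 bytes)


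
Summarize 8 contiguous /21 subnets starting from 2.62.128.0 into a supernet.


Original prefix: /21
Number of subnets: 8 = 2^3
New prefix = 21 - 3 = 18
Supernet: 2.62.128.0/18


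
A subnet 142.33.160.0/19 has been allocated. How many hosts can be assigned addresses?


Host bits = 32 - 19 = 13
Total addresses = 2^13 = 8192
Usable = total - 2 (network and broadcast)
Usable hosts: 8190


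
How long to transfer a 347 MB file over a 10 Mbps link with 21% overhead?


Effective throughput = 10 * (1 - 21/100) = 7.9 Mbps
File size in Mb = 347 * 8 = 2776 Mb
Time = 2776 / 7.9
Time = 351.3924 seconds


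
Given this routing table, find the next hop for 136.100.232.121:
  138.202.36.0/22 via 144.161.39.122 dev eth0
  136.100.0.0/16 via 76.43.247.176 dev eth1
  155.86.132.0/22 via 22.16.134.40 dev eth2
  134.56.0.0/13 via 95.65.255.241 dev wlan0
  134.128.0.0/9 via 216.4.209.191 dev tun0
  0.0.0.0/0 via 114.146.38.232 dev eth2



Longest prefix match for 136.100.232.121:
  /22 138.202.36.0: no
  /16 136.100.0.0: MATCH
  /22 155.86.132.0: no
  /13 134.56.0.0: no
  /9 134.128.0.0: no
  /0 0.0.0.0: MATCH
Selected: next-hop 76.43.247.176 via eth1 (matched /16)


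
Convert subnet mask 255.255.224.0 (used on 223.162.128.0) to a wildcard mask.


Subnet mask: 255.255.224.0
Wildcard = 255.255.255.255 - subnet mask
255 - 255 = 0
255 - 255 = 0
255 - 224 = 31
255 - 0 = 255
Wildcard: 0.0.31.255


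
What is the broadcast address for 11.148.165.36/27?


Network: 11.148.165.32/27
Host bits = 5
Set all host bits to 1:
Broadcast: 11.148.165.63


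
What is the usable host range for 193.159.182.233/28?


Network: 193.159.182.224
Broadcast: 193.159.182.239
First usable = network + 1
Last usable = broadcast - 1
Range: 193.159.182.225 to 193.159.182.238


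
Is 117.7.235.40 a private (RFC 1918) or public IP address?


RFC 1918 private ranges:
  10.0.0.0/8 (10.0.0.0 - 10.255.255.255)
  172.16.0.0/12 (172.16.0.0 - 172.31.255.255)
  192.168.0.0/16 (192.168.0.0 - 192.168.255.255)
Public (not in any RFC 1918 range)


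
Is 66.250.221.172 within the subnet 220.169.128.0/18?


Subnet network: 220.169.128.0
Test IP AND mask: 66.250.192.0
No, 66.250.221.172 is not in 220.169.128.0/18


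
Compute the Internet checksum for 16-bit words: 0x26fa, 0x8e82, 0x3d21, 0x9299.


Sum all words (with carry folding):
+ 0x26fa = 0x26fa
+ 0x8e82 = 0xb57c
+ 0x3d21 = 0xf29d
+ 0x9299 = 0x8537
One's complement: ~0x8537
Checksum = 0x7ac8


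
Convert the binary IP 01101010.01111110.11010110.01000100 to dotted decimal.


01101010 = 106
01111110 = 126
11010110 = 214
01000100 = 68
IP: 106.126.214.68


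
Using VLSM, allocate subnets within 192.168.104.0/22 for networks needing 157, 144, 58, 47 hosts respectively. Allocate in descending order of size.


157 hosts -> /24 (254 usable): 192.168.104.0/24
144 hosts -> /24 (254 usable): 192.168.105.0/24
58 hosts -> /26 (62 usable): 192.168.106.0/26
47 hosts -> /26 (62 usable): 192.168.106.64/26
Allocation: 192.168.104.0/24 (157 hosts, 254 usable); 192.168.105.0/24 (144 hosts, 254 usable); 192.168.106.0/26 (58 hosts, 62 usable); 192.168.106.64/26 (47 hosts, 62 usable)


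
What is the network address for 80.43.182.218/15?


IP:   01010000.00101011.10110110.11011010
Mask: 11111111.11111110.00000000.00000000
AND operation:
Net:  01010000.00101010.00000000.00000000
Network: 80.42.0.0/15


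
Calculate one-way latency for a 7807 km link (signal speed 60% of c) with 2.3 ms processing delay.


Speed = 0.6 * 3e5 km/s = 180000 km/s
Propagation delay = 7807 / 180000 = 0.0434 s = 43.3722 ms
Processing delay = 2.3 ms
Total one-way latency = 45.6722 ms


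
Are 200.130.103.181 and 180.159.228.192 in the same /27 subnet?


Mask: 255.255.255.224
200.130.103.181 AND mask = 200.130.103.160
180.159.228.192 AND mask = 180.159.228.192
No, different subnets (200.130.103.160 vs 180.159.228.192)


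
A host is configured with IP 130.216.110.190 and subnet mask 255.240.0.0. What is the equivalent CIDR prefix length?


Binary: 11111111.11110000.00000000.00000000
Count leading 1s
Prefix: /12


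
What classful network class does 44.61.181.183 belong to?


First octet: 44
Binary: 00101100
0xxxxxxx -> Class A (1-126)
Class A, default mask 255.0.0.0 (/8)


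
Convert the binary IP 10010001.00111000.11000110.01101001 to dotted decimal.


10010001 = 145
00111000 = 56
11000110 = 198
01101001 = 105
IP: 145.56.198.105


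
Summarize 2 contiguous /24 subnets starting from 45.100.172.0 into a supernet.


Original prefix: /24
Number of subnets: 2 = 2^1
New prefix = 24 - 1 = 23
Supernet: 45.100.172.0/23


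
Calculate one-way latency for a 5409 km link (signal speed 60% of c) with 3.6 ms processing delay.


Speed = 0.6 * 3e5 km/s = 180000 km/s
Propagation delay = 5409 / 180000 = 0.0301 s = 30.05 ms
Processing delay = 3.6 ms
Total one-way latency = 33.65 ms


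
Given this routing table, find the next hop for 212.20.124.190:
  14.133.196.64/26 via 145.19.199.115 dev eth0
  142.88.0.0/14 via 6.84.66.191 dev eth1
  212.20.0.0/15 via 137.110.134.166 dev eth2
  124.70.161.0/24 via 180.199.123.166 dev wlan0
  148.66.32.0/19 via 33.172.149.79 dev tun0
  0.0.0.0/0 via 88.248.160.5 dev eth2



Longest prefix match for 212.20.124.190:
  /26 14.133.196.64: no
  /14 142.88.0.0: no
  /15 212.20.0.0: MATCH
  /24 124.70.161.0: no
  /19 148.66.32.0: no
  /0 0.0.0.0: MATCH
Selected: next-hop 137.110.134.166 via eth2 (matched /15)


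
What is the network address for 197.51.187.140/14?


IP:   11000101.00110011.10111011.10001100
Mask: 11111111.11111100.00000000.00000000
AND operation:
Net:  11000101.00110000.00000000.00000000
Network: 197.48.0.0/14


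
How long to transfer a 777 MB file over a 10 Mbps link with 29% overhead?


Effective throughput = 10 * (1 - 29/100) = 7.1 Mbps
File size in Mb = 777 * 8 = 6216 Mb
Time = 6216 / 7.1
Time = 875.493 seconds


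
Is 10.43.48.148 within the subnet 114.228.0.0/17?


Subnet network: 114.228.0.0
Test IP AND mask: 10.43.0.0
No, 10.43.48.148 is not in 114.228.0.0/17


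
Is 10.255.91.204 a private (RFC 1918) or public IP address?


RFC 1918 private ranges:
  10.0.0.0/8 (10.0.0.0 - 10.255.255.255)
  172.16.0.0/12 (172.16.0.0 - 172.31.255.255)
  192.168.0.0/16 (192.168.0.0 - 192.168.255.255)
Private (in 10.0.0.0/8)


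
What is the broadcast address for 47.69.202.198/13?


Network: 47.64.0.0/13
Host bits = 19
Set all host bits to 1:
Broadcast: 47.71.255.255


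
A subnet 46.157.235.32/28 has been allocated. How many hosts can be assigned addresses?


Host bits = 32 - 28 = 4
Total addresses = 2^4 = 16
Usable = total - 2 (network and broadcast)
Usable hosts: 14


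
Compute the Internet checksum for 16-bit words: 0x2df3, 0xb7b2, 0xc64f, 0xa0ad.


Sum all words (with carry folding):
+ 0x2df3 = 0x2df3
+ 0xb7b2 = 0xe5a5
+ 0xc64f = 0xabf5
+ 0xa0ad = 0x4ca3
One's complement: ~0x4ca3
Checksum = 0xb35c


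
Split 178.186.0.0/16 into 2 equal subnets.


New prefix = 16 + 1 = 17
Each subnet has 32768 addresses
  178.186.0.0/17
  178.186.128.0/17
Subnets: 178.186.0.0/17, 178.186.128.0/17


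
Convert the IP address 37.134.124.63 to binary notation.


37 = 00100101
134 = 10000110
124 = 01111100
63 = 00111111
Binary: 00100101.10000110.01111100.00111111


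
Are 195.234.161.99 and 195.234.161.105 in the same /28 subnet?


Mask: 255.255.255.240
195.234.161.99 AND mask = 195.234.161.96
195.234.161.105 AND mask = 195.234.161.96
Yes, same subnet (195.234.161.96)


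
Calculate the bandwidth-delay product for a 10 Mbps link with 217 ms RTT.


BDP = bandwidth * RTT
= 10 Mbps * 217 ms
= 10 * 1e6 * 217 / 1000 bits
= 2170000 bits
= 271250 bytes
= 264.8926 KB
BDP = 2170000 bits (271250 bytes)


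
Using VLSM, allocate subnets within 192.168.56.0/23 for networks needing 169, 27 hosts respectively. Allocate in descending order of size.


169 hosts -> /24 (254 usable): 192.168.56.0/24
27 hosts -> /27 (30 usable): 192.168.57.0/27
Allocation: 192.168.56.0/24 (169 hosts, 254 usable); 192.168.57.0/27 (27 hosts, 30 usable)


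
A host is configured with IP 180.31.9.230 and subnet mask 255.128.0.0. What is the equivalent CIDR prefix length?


Binary: 11111111.10000000.00000000.00000000
Count leading 1s
Prefix: /9


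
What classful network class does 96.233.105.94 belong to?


First octet: 96
Binary: 01100000
0xxxxxxx -> Class A (1-126)
Class A, default mask 255.0.0.0 (/8)


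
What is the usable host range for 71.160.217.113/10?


Network: 71.128.0.0
Broadcast: 71.191.255.255
First usable = network + 1
Last usable = broadcast - 1
Range: 71.128.0.1 to 71.191.255.254


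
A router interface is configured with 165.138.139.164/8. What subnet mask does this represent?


/8 means 8 network bits, 24 host bits
Binary: 11111111000000000000000000000000
Mask: 255.0.0.0


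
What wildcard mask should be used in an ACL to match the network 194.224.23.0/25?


Subnet mask: 255.255.255.128
Wildcard = 255.255.255.255 - subnet mask
255 - 255 = 0
255 - 255 = 0
255 - 255 = 0
255 - 128 = 127
Wildcard: 0.0.0.127


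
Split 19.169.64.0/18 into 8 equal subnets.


New prefix = 18 + 3 = 21
Each subnet has 2048 addresses
  19.169.64.0/21
  19.169.72.0/21
  19.169.80.0/21
  19.169.88.0/21
  19.169.96.0/21
  19.169.104.0/21
  19.169.112.0/21
  19.169.120.0/21
Subnets: 19.169.64.0/21, 19.169.72.0/21, 19.169.80.0/21, 19.169.88.0/21, 19.169.96.0/21, 19.169.104.0/21, 19.169.112.0/21, 19.169.120.0/21


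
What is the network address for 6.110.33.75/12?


IP:   00000110.01101110.00100001.01001011
Mask: 11111111.11110000.00000000.00000000
AND operation:
Net:  00000110.01100000.00000000.00000000
Network: 6.96.0.0/12


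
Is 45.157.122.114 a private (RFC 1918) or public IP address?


RFC 1918 private ranges:
  10.0.0.0/8 (10.0.0.0 - 10.255.255.255)
  172.16.0.0/12 (172.16.0.0 - 172.31.255.255)
  192.168.0.0/16 (192.168.0.0 - 192.168.255.255)
Public (not in any RFC 1918 range)


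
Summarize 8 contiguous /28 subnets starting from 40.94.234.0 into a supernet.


Original prefix: /28
Number of subnets: 8 = 2^3
New prefix = 28 - 3 = 25
Supernet: 40.94.234.0/25


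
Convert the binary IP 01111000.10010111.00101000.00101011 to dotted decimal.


01111000 = 120
10010111 = 151
00101000 = 40
00101011 = 43
IP: 120.151.40.43


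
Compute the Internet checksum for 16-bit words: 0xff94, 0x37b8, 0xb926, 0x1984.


Sum all words (with carry folding):
+ 0xff94 = 0xff94
+ 0x37b8 = 0x374d
+ 0xb926 = 0xf073
+ 0x1984 = 0x09f8
One's complement: ~0x09f8
Checksum = 0xf607


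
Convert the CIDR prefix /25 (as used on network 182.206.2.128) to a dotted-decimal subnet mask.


/25 means 25 network bits, 7 host bits
Binary: 11111111111111111111111110000000
Mask: 255.255.255.128


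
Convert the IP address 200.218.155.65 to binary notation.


200 = 11001000
218 = 11011010
155 = 10011011
65 = 01000001
Binary: 11001000.11011010.10011011.01000001


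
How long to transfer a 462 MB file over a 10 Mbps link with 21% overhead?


Effective throughput = 10 * (1 - 21/100) = 7.9 Mbps
File size in Mb = 462 * 8 = 3696 Mb
Time = 3696 / 7.9
Time = 467.8481 seconds


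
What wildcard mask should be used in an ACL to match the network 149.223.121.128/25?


Subnet mask: 255.255.255.128
Wildcard = 255.255.255.255 - subnet mask
255 - 255 = 0
255 - 255 = 0
255 - 255 = 0
255 - 128 = 127
Wildcard: 0.0.0.127


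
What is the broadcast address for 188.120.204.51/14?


Network: 188.120.0.0/14
Host bits = 18
Set all host bits to 1:
Broadcast: 188.123.255.255


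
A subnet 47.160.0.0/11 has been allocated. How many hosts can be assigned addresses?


Host bits = 32 - 11 = 21
Total addresses = 2^21 = 2097152
Usable = total - 2 (network and broadcast)
Usable hosts: 2097150


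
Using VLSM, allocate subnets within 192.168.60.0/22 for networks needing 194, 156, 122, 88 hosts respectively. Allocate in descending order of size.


194 hosts -> /24 (254 usable): 192.168.60.0/24
156 hosts -> /24 (254 usable): 192.168.61.0/24
122 hosts -> /25 (126 usable): 192.168.62.0/25
88 hosts -> /25 (126 usable): 192.168.62.128/25
Allocation: 192.168.60.0/24 (194 hosts, 254 usable); 192.168.61.0/24 (156 hosts, 254 usable); 192.168.62.0/25 (122 hosts, 126 usable); 192.168.62.128/25 (88 hosts, 126 usable)


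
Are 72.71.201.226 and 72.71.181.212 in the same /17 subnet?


Mask: 255.255.128.0
72.71.201.226 AND mask = 72.71.128.0
72.71.181.212 AND mask = 72.71.128.0
Yes, same subnet (72.71.128.0)


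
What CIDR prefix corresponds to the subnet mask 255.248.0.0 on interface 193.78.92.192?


Binary: 11111111.11111000.00000000.00000000
Count leading 1s
Prefix: /13


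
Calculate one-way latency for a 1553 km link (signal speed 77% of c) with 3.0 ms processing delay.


Speed = 0.77 * 3e5 km/s = 231000 km/s
Propagation delay = 1553 / 231000 = 0.0067 s = 6.7229 ms
Processing delay = 3.0 ms
Total one-way latency = 9.7229 ms


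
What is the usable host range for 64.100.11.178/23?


Network: 64.100.10.0
Broadcast: 64.100.11.255
First usable = network + 1
Last usable = broadcast - 1
Range: 64.100.10.1 to 64.100.11.254


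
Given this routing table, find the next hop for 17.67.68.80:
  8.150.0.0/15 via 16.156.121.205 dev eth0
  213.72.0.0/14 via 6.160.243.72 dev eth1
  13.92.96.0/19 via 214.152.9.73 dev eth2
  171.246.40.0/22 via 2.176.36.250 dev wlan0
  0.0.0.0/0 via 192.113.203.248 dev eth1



Longest prefix match for 17.67.68.80:
  /15 8.150.0.0: no
  /14 213.72.0.0: no
  /19 13.92.96.0: no
  /22 171.246.40.0: no
  /0 0.0.0.0: MATCH
Selected: next-hop 192.113.203.248 via eth1 (matched /0)


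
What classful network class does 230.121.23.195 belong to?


First octet: 230
Binary: 11100110
1110xxxx -> Class D (224-239)
Class D (multicast), default mask N/A


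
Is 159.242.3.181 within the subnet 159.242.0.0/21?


Subnet network: 159.242.0.0
Test IP AND mask: 159.242.0.0
Yes, 159.242.3.181 is in 159.242.0.0/21


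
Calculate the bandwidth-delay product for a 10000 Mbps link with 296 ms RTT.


BDP = bandwidth * RTT
= 10000 Mbps * 296 ms
= 10000 * 1e6 * 296 / 1000 bits
= 2960000000 bits
= 370000000 bytes
= 361328.125 KB
BDP = 2960000000 bits (370000000 bytes)


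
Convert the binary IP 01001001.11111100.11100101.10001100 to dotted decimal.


01001001 = 73
11111100 = 252
11100101 = 229
10001100 = 140
IP: 73.252.229.140


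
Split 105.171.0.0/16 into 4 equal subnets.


New prefix = 16 + 2 = 18
Each subnet has 16384 addresses
  105.171.0.0/18
  105.171.64.0/18
  105.171.128.0/18
  105.171.192.0/18
Subnets: 105.171.0.0/18, 105.171.64.0/18, 105.171.128.0/18, 105.171.192.0/18


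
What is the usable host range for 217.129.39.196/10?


Network: 217.128.0.0
Broadcast: 217.191.255.255
First usable = network + 1
Last usable = broadcast - 1
Range: 217.128.0.1 to 217.191.255.254


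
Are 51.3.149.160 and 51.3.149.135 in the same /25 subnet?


Mask: 255.255.255.128
51.3.149.160 AND mask = 51.3.149.128
51.3.149.135 AND mask = 51.3.149.128
Yes, same subnet (51.3.149.128)


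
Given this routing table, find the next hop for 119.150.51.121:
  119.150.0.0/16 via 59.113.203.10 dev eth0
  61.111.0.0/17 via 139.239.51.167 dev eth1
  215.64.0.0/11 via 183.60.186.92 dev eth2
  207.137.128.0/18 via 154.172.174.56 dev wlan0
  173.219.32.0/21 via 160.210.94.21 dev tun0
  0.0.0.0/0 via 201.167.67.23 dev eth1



Longest prefix match for 119.150.51.121:
  /16 119.150.0.0: MATCH
  /17 61.111.0.0: no
  /11 215.64.0.0: no
  /18 207.137.128.0: no
  /21 173.219.32.0: no
  /0 0.0.0.0: MATCH
Selected: next-hop 59.113.203.10 via eth0 (matched /16)


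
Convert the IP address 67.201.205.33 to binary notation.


67 = 01000011
201 = 11001001
205 = 11001101
33 = 00100001
Binary: 01000011.11001001.11001101.00100001


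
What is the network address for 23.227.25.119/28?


IP:   00010111.11100011.00011001.01110111
Mask: 11111111.11111111.11111111.11110000
AND operation:
Net:  00010111.11100011.00011001.01110000
Network: 23.227.25.112/28


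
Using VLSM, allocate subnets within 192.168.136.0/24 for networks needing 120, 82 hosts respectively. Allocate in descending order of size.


120 hosts -> /25 (126 usable): 192.168.136.0/25
82 hosts -> /25 (126 usable): 192.168.136.128/25
Allocation: 192.168.136.0/25 (120 hosts, 126 usable); 192.168.136.128/25 (82 hosts, 126 usable)


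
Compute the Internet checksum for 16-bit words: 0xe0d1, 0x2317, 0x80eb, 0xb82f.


Sum all words (with carry folding):
+ 0xe0d1 = 0xe0d1
+ 0x2317 = 0x03e9
+ 0x80eb = 0x84d4
+ 0xb82f = 0x3d04
One's complement: ~0x3d04
Checksum = 0xc2fb


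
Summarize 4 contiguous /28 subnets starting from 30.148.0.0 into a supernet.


Original prefix: /28
Number of subnets: 4 = 2^2
New prefix = 28 - 2 = 26
Supernet: 30.148.0.0/26


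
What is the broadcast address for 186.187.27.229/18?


Network: 186.187.0.0/18
Host bits = 14
Set all host bits to 1:
Broadcast: 186.187.63.255


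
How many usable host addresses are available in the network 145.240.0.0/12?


Host bits = 32 - 12 = 20
Total addresses = 2^20 = 1048576
Usable = total - 2 (network and broadcast)
Usable hosts: 1048574


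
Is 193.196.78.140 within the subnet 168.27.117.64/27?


Subnet network: 168.27.117.64
Test IP AND mask: 193.196.78.128
No, 193.196.78.140 is not in 168.27.117.64/27


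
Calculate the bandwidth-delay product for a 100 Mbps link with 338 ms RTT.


BDP = bandwidth * RTT
= 100 Mbps * 338 ms
= 100 * 1e6 * 338 / 1000 bits
= 33800000 bits
= 4225000 bytes
= 4125.9766 KB
BDP = 33800000 bits (4225000 bytes)


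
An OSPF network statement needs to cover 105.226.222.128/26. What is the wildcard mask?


Subnet mask: 255.255.255.192
Wildcard = 255.255.255.255 - subnet mask
255 - 255 = 0
255 - 255 = 0
255 - 255 = 0
255 - 192 = 63
Wildcard: 0.0.0.63


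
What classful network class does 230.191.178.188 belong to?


First octet: 230
Binary: 11100110
1110xxxx -> Class D (224-239)
Class D (multicast), default mask N/A


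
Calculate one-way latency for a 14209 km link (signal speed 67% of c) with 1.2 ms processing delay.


Speed = 0.67 * 3e5 km/s = 201000 km/s
Propagation delay = 14209 / 201000 = 0.0707 s = 70.6915 ms
Processing delay = 1.2 ms
Total one-way latency = 71.8915 ms


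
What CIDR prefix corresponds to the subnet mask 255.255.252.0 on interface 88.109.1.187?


Binary: 11111111.11111111.11111100.00000000
Count leading 1s
Prefix: /22


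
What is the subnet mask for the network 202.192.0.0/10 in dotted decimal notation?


/10 means 10 network bits, 22 host bits
Binary: 11111111110000000000000000000000
Mask: 255.192.0.0


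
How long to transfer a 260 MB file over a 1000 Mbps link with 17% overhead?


Effective throughput = 1000 * (1 - 17/100) = 830 Mbps
File size in Mb = 260 * 8 = 2080 Mb
Time = 2080 / 830
Time = 2.506 seconds


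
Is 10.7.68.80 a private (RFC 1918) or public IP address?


RFC 1918 private ranges:
  10.0.0.0/8 (10.0.0.0 - 10.255.255.255)
  172.16.0.0/12 (172.16.0.0 - 172.31.255.255)
  192.168.0.0/16 (192.168.0.0 - 192.168.255.255)
Private (in 10.0.0.0/8)


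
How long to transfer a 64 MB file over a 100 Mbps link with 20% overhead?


Effective throughput = 100 * (1 - 20/100) = 80 Mbps
File size in Mb = 64 * 8 = 512 Mb
Time = 512 / 80
Time = 6.4 seconds


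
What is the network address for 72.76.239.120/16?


IP:   01001000.01001100.11101111.01111000
Mask: 11111111.11111111.00000000.00000000
AND operation:
Net:  01001000.01001100.00000000.00000000
Network: 72.76.0.0/16


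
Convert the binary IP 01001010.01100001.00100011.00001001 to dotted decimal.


01001010 = 74
01100001 = 97
00100011 = 35
00001001 = 9
IP: 74.97.35.9


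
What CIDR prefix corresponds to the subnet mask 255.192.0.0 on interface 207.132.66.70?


Binary: 11111111.11000000.00000000.00000000
Count leading 1s
Prefix: /10


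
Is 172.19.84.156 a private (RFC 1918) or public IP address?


RFC 1918 private ranges:
  10.0.0.0/8 (10.0.0.0 - 10.255.255.255)
  172.16.0.0/12 (172.16.0.0 - 172.31.255.255)
  192.168.0.0/16 (192.168.0.0 - 192.168.255.255)
Private (in 172.16.0.0/12)


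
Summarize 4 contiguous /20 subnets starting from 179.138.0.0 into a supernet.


Original prefix: /20
Number of subnets: 4 = 2^2
New prefix = 20 - 2 = 18
Supernet: 179.138.0.0/18


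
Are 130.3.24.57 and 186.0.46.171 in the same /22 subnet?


Mask: 255.255.252.0
130.3.24.57 AND mask = 130.3.24.0
186.0.46.171 AND mask = 186.0.44.0
No, different subnets (130.3.24.0 vs 186.0.44.0)


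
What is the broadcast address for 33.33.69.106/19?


Network: 33.33.64.0/19
Host bits = 13
Set all host bits to 1:
Broadcast: 33.33.95.255


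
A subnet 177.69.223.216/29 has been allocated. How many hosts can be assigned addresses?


Host bits = 32 - 29 = 3
Total addresses = 2^3 = 8
Usable = total - 2 (network and broadcast)
Usable hosts: 6


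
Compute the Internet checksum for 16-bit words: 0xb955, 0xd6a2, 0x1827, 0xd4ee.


Sum all words (with carry folding):
+ 0xb955 = 0xb955
+ 0xd6a2 = 0x8ff8
+ 0x1827 = 0xa81f
+ 0xd4ee = 0x7d0e
One's complement: ~0x7d0e
Checksum = 0x82f1


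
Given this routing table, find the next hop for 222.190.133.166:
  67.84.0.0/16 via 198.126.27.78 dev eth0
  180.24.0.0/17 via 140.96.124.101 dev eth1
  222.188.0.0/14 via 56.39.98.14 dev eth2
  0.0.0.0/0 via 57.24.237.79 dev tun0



Longest prefix match for 222.190.133.166:
  /16 67.84.0.0: no
  /17 180.24.0.0: no
  /14 222.188.0.0: MATCH
  /0 0.0.0.0: MATCH
Selected: next-hop 56.39.98.14 via eth2 (matched /14)


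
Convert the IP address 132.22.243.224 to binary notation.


132 = 10000100
22 = 00010110
243 = 11110011
224 = 11100000
Binary: 10000100.00010110.11110011.11100000


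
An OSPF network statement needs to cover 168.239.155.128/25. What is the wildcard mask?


Subnet mask: 255.255.255.128
Wildcard = 255.255.255.255 - subnet mask
255 - 255 = 0
255 - 255 = 0
255 - 255 = 0
255 - 128 = 127
Wildcard: 0.0.0.127


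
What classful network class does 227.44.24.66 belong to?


First octet: 227
Binary: 11100011
1110xxxx -> Class D (224-239)
Class D (multicast), default mask N/A


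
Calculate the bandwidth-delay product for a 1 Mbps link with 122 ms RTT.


BDP = bandwidth * RTT
= 1 Mbps * 122 ms
= 1 * 1e6 * 122 / 1000 bits
= 122000 bits
= 15250 bytes
= 14.8926 KB
BDP = 122000 bits (15250 bytes)


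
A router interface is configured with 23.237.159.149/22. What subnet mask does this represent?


/22 means 22 network bits, 10 host bits
Binary: 11111111111111111111110000000000
Mask: 255.255.252.0


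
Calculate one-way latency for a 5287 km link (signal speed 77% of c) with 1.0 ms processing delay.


Speed = 0.77 * 3e5 km/s = 231000 km/s
Propagation delay = 5287 / 231000 = 0.0229 s = 22.8874 ms
Processing delay = 1.0 ms
Total one-way latency = 23.8874 ms


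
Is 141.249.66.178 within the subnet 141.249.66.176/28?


Subnet network: 141.249.66.176
Test IP AND mask: 141.249.66.176
Yes, 141.249.66.178 is in 141.249.66.176/28


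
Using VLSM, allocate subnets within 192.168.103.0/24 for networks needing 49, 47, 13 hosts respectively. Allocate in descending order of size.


49 hosts -> /26 (62 usable): 192.168.103.0/26
47 hosts -> /26 (62 usable): 192.168.103.64/26
13 hosts -> /28 (14 usable): 192.168.103.128/28
Allocation: 192.168.103.0/26 (49 hosts, 62 usable); 192.168.103.64/26 (47 hosts, 62 usable); 192.168.103.128/28 (13 hosts, 14 usable)


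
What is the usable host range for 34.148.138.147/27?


Network: 34.148.138.128
Broadcast: 34.148.138.159
First usable = network + 1
Last usable = broadcast - 1
Range: 34.148.138.129 to 34.148.138.158


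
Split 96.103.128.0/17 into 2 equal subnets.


New prefix = 17 + 1 = 18
Each subnet has 16384 addresses
  96.103.128.0/18
  96.103.192.0/18
Subnets: 96.103.128.0/18, 96.103.192.0/18


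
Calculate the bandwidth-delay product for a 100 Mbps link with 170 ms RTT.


BDP = bandwidth * RTT
= 100 Mbps * 170 ms
= 100 * 1e6 * 170 / 1000 bits
= 17000000 bits
= 2125000 bytes
= 2075.1953 KB
BDP = 17000000 bits (2125000 bytes)


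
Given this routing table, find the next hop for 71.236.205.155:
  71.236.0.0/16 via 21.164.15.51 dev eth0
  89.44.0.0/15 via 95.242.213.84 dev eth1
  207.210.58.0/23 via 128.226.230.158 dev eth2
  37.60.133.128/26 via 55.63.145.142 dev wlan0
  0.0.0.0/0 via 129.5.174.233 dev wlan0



Longest prefix match for 71.236.205.155:
  /16 71.236.0.0: MATCH
  /15 89.44.0.0: no
  /23 207.210.58.0: no
  /26 37.60.133.128: no
  /0 0.0.0.0: MATCH
Selected: next-hop 21.164.15.51 via eth0 (matched /16)


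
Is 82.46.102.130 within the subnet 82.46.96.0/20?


Subnet network: 82.46.96.0
Test IP AND mask: 82.46.96.0
Yes, 82.46.102.130 is in 82.46.96.0/20


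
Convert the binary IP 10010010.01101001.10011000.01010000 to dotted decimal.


10010010 = 146
01101001 = 105
10011000 = 152
01010000 = 80
IP: 146.105.152.80


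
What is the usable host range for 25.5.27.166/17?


Network: 25.5.0.0
Broadcast: 25.5.127.255
First usable = network + 1
Last usable = broadcast - 1
Range: 25.5.0.1 to 25.5.127.254


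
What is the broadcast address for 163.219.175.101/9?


Network: 163.128.0.0/9
Host bits = 23
Set all host bits to 1:
Broadcast: 163.255.255.255


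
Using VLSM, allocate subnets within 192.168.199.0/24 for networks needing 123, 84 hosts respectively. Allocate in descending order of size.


123 hosts -> /25 (126 usable): 192.168.199.0/25
84 hosts -> /25 (126 usable): 192.168.199.128/25
Allocation: 192.168.199.0/25 (123 hosts, 126 usable); 192.168.199.128/25 (84 hosts, 126 usable)


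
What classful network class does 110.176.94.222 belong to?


First octet: 110
Binary: 01101110
0xxxxxxx -> Class A (1-126)
Class A, default mask 255.0.0.0 (/8)


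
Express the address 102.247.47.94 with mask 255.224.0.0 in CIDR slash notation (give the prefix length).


Binary: 11111111.11100000.00000000.00000000
Count leading 1s
Prefix: /11


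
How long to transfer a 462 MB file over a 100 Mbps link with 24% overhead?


Effective throughput = 100 * (1 - 24/100) = 76 Mbps
File size in Mb = 462 * 8 = 3696 Mb
Time = 3696 / 76
Time = 48.6316 seconds
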